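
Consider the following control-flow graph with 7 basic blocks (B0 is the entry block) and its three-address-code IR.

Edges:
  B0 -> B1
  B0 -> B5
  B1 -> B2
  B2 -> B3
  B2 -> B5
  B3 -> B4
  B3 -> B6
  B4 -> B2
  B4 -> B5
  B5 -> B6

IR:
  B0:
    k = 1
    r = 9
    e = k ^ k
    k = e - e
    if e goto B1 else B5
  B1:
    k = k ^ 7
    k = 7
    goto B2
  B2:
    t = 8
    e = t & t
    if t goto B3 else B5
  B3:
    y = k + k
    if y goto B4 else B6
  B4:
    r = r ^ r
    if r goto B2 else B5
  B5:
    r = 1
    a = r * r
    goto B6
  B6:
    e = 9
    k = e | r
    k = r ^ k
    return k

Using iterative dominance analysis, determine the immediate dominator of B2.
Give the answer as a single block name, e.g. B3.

idom tree: B1←B0 B2←B1 B3←B2 B4←B3 B5←B0 B6←B0
Dom at joins:
  B2: preds {B1,B4}: {B0,B1} ∩ {B0,B1,B2,B3,B4} = {B0,B1}; idom=B1
  B5: preds {B0,B2,B4}: {B0} ∩ {B0,B1,B2} ∩ {B0,B1,B2,B3,B4} = {B0}; idom=B0
  B6: preds {B3,B5}: {B0,B1,B2,B3} ∩ {B0,B5} = {B0}; idom=B0

idom(B2) = B1

Answer: B1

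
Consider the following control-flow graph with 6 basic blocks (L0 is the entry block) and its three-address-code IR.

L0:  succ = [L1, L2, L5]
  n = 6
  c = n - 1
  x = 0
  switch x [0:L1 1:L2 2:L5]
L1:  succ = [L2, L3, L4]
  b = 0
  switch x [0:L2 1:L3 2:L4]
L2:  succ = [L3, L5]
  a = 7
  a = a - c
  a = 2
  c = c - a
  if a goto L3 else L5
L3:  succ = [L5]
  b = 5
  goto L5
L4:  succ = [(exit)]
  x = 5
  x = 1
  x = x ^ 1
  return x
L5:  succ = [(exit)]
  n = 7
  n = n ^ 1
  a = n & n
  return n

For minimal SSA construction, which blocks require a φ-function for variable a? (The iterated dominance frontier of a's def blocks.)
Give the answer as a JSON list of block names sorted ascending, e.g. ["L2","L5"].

idom tree: L1←L0 L2←L0 L3←L0 L4←L1 L5←L0
Dom∩ at merges:
  L2: preds {L0,L1}: {L0} ∩ {L0,L1} = {L0}; idom=L0
  L3: preds {L1,L2}: {L0,L1} ∩ {L0,L2} = {L0}; idom=L0
  L5: preds {L0,L2,L3}: {L0} ∩ {L0,L2} ∩ {L0,L3} = {L0}; idom=L0

DF derivation:
  join L2 pred L0: · stop@L0
  join L2 pred L1: L1 stop@L0
  join L3 pred L1: L1 stop@L0
  join L3 pred L2: L2 stop@L0
  join L5 pred L0: · stop@L0
  join L5 pred L2: L2 stop@L0
  join L5 pred L3: L3 stop@L0
  L0 → ∅
  L1 → {L2,L3}
  L2 → {L3,L5}
  L3 → {L5}
  L4 → ∅
  L5 → ∅

φ for a: defs {L2,L5}
  DF⁺ = {L3,L5}

Answer: ["L3", "L5"]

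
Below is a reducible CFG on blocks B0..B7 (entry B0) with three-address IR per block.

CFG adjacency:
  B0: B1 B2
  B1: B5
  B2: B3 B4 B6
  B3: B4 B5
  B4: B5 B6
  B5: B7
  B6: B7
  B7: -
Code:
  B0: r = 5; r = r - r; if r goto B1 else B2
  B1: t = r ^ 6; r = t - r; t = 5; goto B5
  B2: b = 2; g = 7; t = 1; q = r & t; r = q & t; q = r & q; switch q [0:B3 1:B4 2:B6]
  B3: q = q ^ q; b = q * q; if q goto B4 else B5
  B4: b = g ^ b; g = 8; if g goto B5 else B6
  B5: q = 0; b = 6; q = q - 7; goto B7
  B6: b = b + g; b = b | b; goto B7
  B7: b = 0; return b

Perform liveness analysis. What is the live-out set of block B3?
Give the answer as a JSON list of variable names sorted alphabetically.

Block summaries:
  B0: def={r} ue=∅
  B1: def={r,t} ue={r}
  B2: def={b,g,q,r,t} ue={r}
  B3: def={b,q} ue={q}
  B4: def={b,g} ue={b,g}
  B5: def={b,q} ue=∅
  B6: def={b} ue={b,g}
  B7: def={b} ue=∅

Live sets:
  B0: in=∅ out={r}
  B1: in={r} out=∅
  B2: in={r} out={b,g,q}
  B3: in={g,q} out={b,g}
  B4: in={b,g} out={b,g}
  B5: in=∅ out=∅
  B6: in={b,g} out=∅
  B7: in=∅ out=∅

live-out(B3) = ["b", "g"]

Answer: ["b", "g"]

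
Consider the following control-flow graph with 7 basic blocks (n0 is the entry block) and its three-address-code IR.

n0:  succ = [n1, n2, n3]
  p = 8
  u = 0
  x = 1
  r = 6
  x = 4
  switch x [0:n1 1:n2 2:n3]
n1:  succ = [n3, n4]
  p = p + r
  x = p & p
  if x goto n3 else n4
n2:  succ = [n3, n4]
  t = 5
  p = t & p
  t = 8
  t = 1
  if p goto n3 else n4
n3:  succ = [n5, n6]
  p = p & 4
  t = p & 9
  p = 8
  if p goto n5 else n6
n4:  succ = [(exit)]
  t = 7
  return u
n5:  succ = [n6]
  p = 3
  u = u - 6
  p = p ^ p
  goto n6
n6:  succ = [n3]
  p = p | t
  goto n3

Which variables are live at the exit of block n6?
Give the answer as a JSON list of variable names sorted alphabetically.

Per-block:
  n0: def={p,r,u,x} ue=∅
  n1: def={p,x} ue={p,r}
  n2: def={p,t} ue={p}
  n3: def={p,t} ue={p}
  n4: def={t} ue={u}
  n5: def={p,u} ue={u}
  n6: def={p} ue={p,t}

Liveness:
  n0 li=∅ lo={p,r,u}
  n1 li={p,r,u} lo={p,u}
  n2 li={p,u} lo={p,u}
  n3 li={p,u} lo={p,t,u}
  n4 li={u} lo=∅
  n5 li={t,u} lo={p,t,u}
  n6 li={p,t,u} lo={p,u}

live-out(n6) = ["p", "u"]

Answer: ["p", "u"]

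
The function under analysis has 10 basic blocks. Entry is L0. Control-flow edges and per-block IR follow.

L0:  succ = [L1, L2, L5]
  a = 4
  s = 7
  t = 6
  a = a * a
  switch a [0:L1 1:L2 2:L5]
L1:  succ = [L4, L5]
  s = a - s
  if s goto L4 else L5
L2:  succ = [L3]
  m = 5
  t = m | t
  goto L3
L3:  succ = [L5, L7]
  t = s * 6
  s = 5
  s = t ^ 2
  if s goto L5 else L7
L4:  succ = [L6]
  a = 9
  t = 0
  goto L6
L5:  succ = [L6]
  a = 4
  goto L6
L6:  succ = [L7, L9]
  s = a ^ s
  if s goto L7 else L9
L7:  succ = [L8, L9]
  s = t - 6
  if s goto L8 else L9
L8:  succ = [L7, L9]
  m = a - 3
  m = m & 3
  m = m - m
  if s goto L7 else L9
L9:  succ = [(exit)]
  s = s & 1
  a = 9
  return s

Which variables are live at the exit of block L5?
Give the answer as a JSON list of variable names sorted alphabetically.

Per-block:
  L0: def={a,s,t} ue=∅
  L1: def={s} ue={a,s}
  L2: def={m,t} ue={t}
  L3: def={s,t} ue={s}
  L4: def={a,t} ue=∅
  L5: def={a} ue=∅
  L6: def={s} ue={a,s}
  L7: def={s} ue={t}
  L8: def={m} ue={a,s}
  L9: def={a,s} ue={s}

Backward fixpoint:
  live L0: ∅→{a,s,t}
  live L1: {a,s,t}→{s,t}
  live L2: {a,s,t}→{a,s}
  live L3: {a,s}→{a,s,t}
  live L4: {s}→{a,s,t}
  live L5: {s,t}→{a,s,t}
  live L6: {a,s,t}→{a,s,t}
  live L7: {a,t}→{a,s,t}
  live L8: {a,s,t}→{a,s,t}
  live L9: {s}→∅

live-out(L5) = ["a", "s", "t"]

Answer: ["a", "s", "t"]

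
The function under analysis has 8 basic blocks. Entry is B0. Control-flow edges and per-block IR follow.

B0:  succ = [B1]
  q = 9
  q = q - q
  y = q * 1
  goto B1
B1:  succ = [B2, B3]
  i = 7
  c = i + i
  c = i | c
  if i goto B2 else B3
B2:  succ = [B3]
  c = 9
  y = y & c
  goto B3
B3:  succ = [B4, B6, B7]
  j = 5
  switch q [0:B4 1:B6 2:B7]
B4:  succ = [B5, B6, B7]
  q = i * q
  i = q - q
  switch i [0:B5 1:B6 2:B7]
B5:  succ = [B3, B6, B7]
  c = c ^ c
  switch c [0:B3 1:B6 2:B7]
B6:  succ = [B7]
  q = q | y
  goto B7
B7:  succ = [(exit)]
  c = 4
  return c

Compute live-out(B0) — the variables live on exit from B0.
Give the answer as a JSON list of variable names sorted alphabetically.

Answer: ["q", "y"]

Derivation:
Per-block:
  B0: def={q,y} ue=∅
  B1: def={c,i} ue=∅
  B2: def={c,y} ue={y}
  B3: def={j} ue={q}
  B4: def={i,q} ue={i,q}
  B5: def={c} ue={c}
  B6: def={q} ue={q,y}
  B7: def={c} ue=∅

Liveness:
  B0: in=∅ out={q,y}
  B1: in={q,y} out={c,i,q,y}
  B2: in={i,q,y} out={c,i,q,y}
  B3: in={c,i,q,y} out={c,i,q,y}
  B4: in={c,i,q,y} out={c,i,q,y}
  B5: in={c,i,q,y} out={c,i,q,y}
  B6: in={q,y} out=∅
  B7: in=∅ out=∅

live-out(B0) = ["q", "y"]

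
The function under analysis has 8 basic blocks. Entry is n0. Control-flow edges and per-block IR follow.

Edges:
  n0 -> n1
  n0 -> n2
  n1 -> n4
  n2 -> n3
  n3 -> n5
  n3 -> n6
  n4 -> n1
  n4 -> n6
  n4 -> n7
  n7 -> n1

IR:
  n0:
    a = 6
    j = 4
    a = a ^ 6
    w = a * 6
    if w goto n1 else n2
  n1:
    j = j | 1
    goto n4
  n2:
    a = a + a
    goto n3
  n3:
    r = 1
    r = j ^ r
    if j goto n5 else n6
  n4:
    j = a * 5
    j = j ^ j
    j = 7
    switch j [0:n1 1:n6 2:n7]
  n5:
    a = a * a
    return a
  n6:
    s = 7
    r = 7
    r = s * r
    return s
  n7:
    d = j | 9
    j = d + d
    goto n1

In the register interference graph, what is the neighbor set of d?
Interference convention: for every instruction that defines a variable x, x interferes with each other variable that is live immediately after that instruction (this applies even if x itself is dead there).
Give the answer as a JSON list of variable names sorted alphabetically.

Answer: ["a"]

Analysis:
Block summaries:
  n0 def {a,j,w} use ∅
  n1 def {j} use {j}
  n2 def {a} use {a}
  n3 def {r} use {j}
  n4 def {j} use {a}
  n5 def {a} use {a}
  n6 def {r,s} use ∅
  n7 def {d,j} use {j}

Live sets:
  live n0: ∅→{a,j}
  live n1: {a,j}→{a}
  live n2: {a,j}→{a,j}
  live n3: {a,j}→{a}
  live n4: {a}→{a,j}
  live n5: {a}→∅
  live n6: ∅→∅
  live n7: {a,j}→{a,j}

Interfere edges:
  a: {d,j,r,w}
  d: {a}
  j: {a,r,w}
  r: {a,j,s}
  s: {r}
  w: {a,j}

N(d) = ["a"]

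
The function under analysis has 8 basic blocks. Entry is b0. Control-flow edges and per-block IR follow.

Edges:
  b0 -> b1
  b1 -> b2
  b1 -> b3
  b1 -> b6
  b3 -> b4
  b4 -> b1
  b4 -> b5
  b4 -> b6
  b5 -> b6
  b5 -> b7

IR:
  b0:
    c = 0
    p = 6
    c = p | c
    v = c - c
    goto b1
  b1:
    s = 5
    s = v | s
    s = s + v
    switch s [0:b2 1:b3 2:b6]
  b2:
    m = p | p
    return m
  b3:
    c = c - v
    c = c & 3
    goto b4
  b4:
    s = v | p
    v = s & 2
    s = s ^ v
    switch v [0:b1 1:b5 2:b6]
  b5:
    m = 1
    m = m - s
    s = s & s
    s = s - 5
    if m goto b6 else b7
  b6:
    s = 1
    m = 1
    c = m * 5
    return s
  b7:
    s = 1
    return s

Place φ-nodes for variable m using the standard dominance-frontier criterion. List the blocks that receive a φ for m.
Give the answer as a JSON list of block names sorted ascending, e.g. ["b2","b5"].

idom tree: b1←b0 b2←b1 b3←b1 b4←b3 b5←b4 b6←b1 b7←b5
Dom at joins:
  b1: preds {b0,b4}: {b0} ∩ {b0,b1,b3,b4} = {b0}; idom=b0
  b6: preds {b1,b4,b5}: {b0,b1} ∩ {b0,b1,b3,b4} ∩ {b0,b1,b3,b4,b5} = {b0,b1}; idom=b1

DF walk-up:
  join b1 pred b0: · stop@b0
  join b1 pred b4: b4→b3→b1 stop@b0
  join b6 pred b1: · stop@b1
  join b6 pred b4: b4→b3 stop@b1
  join b6 pred b5: b5→b4→b3 stop@b1
  b0 → ∅
  b1 → {b1}
  b2 → ∅
  b3 → {b1,b6}
  b4 → {b1,b6}
  b5 → {b6}
  b6 → ∅
  b7 → ∅

φ for m: defs {b2,b5,b6}
  DF⁺ = {b6}

Answer: ["b6"]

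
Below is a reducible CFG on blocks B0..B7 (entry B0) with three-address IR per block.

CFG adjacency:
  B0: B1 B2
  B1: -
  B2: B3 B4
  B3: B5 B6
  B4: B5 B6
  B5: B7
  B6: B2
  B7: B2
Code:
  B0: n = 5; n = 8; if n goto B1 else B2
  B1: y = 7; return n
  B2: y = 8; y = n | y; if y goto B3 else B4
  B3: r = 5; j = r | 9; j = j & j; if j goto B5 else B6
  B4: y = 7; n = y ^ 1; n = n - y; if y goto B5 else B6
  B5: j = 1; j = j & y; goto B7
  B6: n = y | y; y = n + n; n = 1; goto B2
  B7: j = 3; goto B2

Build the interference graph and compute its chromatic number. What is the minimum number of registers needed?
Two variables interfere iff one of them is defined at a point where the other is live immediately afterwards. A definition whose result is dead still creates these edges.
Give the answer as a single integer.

Answer: 3

Derivation:
def/use:
  B0: {n} / ∅
  B1: {y} / {n}
  B2: {y} / {n}
  B3: {j,r} / ∅
  B4: {n,y} / ∅
  B5: {j} / {y}
  B6: {n,y} / {y}
  B7: {j} / ∅

Live sets:
  B0 li=∅ lo={n}
  B1 li={n} lo=∅
  B2 li={n} lo={n,y}
  B3 li={n,y} lo={n,y}
  B4 li=∅ lo={n,y}
  B5 li={n,y} lo={n}
  B6 li={y} lo={n}
  B7 li={n} lo={n}

Interference:
  j↔{n,y}
  n↔{j,r,y}
  r↔{n,y}
  y↔{j,n,r}

Registers:
  {j,n,y} pairwise interfere (3-clique) ⇒ χ ≥ 3
  assign j→c2 n→c0 r→c2 y→c1 — no edge inside a register ⇒ χ ≤ 3
  χ = 3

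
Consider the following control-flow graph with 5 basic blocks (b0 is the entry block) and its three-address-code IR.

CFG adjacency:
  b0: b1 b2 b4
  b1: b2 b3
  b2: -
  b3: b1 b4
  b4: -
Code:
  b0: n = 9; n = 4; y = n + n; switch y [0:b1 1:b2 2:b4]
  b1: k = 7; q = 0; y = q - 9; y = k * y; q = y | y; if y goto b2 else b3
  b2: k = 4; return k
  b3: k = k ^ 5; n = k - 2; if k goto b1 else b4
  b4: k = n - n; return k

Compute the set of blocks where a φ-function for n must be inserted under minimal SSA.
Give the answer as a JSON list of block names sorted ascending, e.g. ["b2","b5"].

idom tree: b1←b0 b2←b0 b3←b1 b4←b0
Dom at joins:
  b1: preds {b0,b3}: {b0} ∩ {b0,b1,b3} = {b0}; idom=b0
  b2: preds {b0,b1}: {b0} ∩ {b0,b1} = {b0}; idom=b0
  b4: preds {b0,b3}: {b0} ∩ {b0,b1,b3} = {b0}; idom=b0

Frontier:
  b1←b0: walk · to b0
  b1←b3: walk b3→b1 to b0
  b2←b0: walk · to b0
  b2←b1: walk b1 to b0
  b4←b0: walk · to b0
  b4←b3: walk b3→b1 to b0
  b0 → ∅
  b1 → {b1,b2,b4}
  b2 → ∅
  b3 → {b1,b4}
  b4 → ∅

φ for n: defs {b0,b3}
  DF⁺ = {b1,b2,b4}

Answer: ["b1", "b2", "b4"]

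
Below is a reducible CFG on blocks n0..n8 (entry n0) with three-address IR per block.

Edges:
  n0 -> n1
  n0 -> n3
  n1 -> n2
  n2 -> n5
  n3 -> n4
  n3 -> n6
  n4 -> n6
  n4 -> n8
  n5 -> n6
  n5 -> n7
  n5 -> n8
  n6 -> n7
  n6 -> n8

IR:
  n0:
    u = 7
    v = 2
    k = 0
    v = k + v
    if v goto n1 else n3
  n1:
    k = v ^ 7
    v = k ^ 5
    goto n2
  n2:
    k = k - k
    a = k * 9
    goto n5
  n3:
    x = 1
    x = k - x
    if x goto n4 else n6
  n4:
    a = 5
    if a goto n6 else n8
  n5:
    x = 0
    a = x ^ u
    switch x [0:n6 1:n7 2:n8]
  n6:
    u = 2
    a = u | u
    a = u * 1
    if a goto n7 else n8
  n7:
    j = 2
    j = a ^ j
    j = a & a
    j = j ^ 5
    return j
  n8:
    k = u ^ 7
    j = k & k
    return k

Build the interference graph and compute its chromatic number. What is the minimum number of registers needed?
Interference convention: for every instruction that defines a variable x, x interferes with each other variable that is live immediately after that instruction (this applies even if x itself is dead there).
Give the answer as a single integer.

Per-block:
  n0: def={k,u,v} ue=∅
  n1: def={k,v} ue={v}
  n2: def={a,k} ue={k}
  n3: def={x} ue={k}
  n4: def={a} ue=∅
  n5: def={a,x} ue={u}
  n6: def={a,u} ue=∅
  n7: def={j} ue={a}
  n8: def={j,k} ue={u}

Live sets:
  live n0: ∅→{k,u,v}
  live n1: {u,v}→{k,u}
  live n2: {k,u}→{u}
  live n3: {k,u}→{u}
  live n4: {u}→{u}
  live n5: {u}→{a,u}
  live n6: ∅→{a,u}
  live n7: {a}→∅
  live n8: {u}→∅

Interference:
  a: {j,u,x}
  j: {a,k}
  k: {j,u,v,x}
  u: {a,k,v,x}
  v: {k,u}
  x: {a,k,u}

Colouring:
  {a,u,x} pairwise interfere (3-clique) ⇒ χ ≥ 3
  3-colouring: R0={a,k}  R1={j,u}  R2={v,x}
  χ = 3

Answer: 3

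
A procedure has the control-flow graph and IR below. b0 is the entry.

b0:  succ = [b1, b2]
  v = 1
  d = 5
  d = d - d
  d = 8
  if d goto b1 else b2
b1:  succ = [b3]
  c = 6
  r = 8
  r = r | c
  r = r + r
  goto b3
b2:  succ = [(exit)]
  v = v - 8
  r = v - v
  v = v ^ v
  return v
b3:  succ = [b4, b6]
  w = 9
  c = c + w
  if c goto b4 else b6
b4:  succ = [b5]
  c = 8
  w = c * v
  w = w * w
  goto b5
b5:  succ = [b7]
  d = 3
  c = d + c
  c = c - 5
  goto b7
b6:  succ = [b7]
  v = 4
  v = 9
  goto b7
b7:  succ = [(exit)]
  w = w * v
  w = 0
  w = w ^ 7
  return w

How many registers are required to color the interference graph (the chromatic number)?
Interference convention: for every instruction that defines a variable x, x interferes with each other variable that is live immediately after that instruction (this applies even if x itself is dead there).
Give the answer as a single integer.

Answer: 4

Analysis:
Per-block:
  b0: def={d,v} ue=∅
  b1: def={c,r} ue=∅
  b2: def={r,v} ue={v}
  b3: def={c,w} ue={c}
  b4: def={c,w} ue={v}
  b5: def={c,d} ue={c}
  b6: def={v} ue=∅
  b7: def={w} ue={v,w}

Liveness:
  b0 li=∅ lo={v}
  b1 li={v} lo={c,v}
  b2 li={v} lo=∅
  b3 li={c,v} lo={v,w}
  b4 li={v} lo={c,v,w}
  b5 li={c,v,w} lo={v,w}
  b6 li={w} lo={v,w}
  b7 li={v,w} lo=∅

Conflict graph:
  c — {d,r,v,w}
  d — {c,v,w}
  r — {c,v}
  v — {c,d,r,w}
  w — {c,d,v}

Chromatic number:
  {c,d,v,w} pairwise interfere (4-clique) ⇒ χ ≥ 4
  4-colouring: r0={c}  r1={v}  r2={d,r}  r3={w}
  χ = 4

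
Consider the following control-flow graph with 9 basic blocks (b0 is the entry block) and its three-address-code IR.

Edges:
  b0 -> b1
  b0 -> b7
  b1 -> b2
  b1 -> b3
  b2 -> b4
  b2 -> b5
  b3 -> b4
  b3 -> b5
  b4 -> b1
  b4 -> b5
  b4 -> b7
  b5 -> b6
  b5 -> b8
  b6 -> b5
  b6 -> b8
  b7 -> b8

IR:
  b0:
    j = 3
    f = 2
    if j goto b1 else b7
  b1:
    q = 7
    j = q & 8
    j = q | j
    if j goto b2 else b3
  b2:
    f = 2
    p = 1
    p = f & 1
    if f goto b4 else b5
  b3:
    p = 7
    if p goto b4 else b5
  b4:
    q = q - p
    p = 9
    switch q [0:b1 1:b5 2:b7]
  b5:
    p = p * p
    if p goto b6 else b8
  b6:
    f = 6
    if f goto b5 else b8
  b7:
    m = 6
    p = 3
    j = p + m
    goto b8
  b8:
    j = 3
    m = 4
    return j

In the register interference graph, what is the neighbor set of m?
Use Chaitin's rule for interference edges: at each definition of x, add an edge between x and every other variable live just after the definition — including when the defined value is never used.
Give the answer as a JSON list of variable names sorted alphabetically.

Per-block:
  b0: {f,j} / ∅
  b1: {j,q} / ∅
  b2: {f,p} / ∅
  b3: {p} / ∅
  b4: {p,q} / {p,q}
  b5: {p} / {p}
  b6: {f} / ∅
  b7: {j,m,p} / ∅
  b8: {j,m} / ∅

Backward fixpoint:
  b0 li=∅ lo=∅
  b1 li=∅ lo={q}
  b2 li={q} lo={p,q}
  b3 li={q} lo={p,q}
  b4 li={p,q} lo={p}
  b5 li={p} lo={p}
  b6 li={p} lo={p}
  b7 li=∅ lo=∅
  b8 li=∅ lo=∅

Interference:
  f: {j,p,q}
  j: {f,m,q}
  m: {j,p}
  p: {f,m,q}
  q: {f,j,p}

N(m) = ["j", "p"]

Answer: ["j", "p"]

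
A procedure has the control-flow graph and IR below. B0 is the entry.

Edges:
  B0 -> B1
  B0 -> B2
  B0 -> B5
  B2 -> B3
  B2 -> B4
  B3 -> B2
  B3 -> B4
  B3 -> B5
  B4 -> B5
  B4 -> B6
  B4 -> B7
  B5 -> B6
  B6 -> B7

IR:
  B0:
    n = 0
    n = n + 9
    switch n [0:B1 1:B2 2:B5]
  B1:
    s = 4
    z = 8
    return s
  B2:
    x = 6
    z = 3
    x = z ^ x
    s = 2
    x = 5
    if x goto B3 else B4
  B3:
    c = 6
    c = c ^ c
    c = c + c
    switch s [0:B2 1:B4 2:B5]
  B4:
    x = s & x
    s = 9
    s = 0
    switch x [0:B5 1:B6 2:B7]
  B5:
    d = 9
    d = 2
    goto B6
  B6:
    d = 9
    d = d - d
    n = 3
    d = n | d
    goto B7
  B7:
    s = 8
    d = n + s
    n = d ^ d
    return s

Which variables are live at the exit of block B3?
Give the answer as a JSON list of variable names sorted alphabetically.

Block summaries:
  B0: def={n} ue=∅
  B1: def={s,z} ue=∅
  B2: def={s,x,z} ue=∅
  B3: def={c} ue={s}
  B4: def={s,x} ue={s,x}
  B5: def={d} ue=∅
  B6: def={d,n} ue=∅
  B7: def={d,n,s} ue={n}

Backward fixpoint:
  live B0: ∅→{n}
  live B1: ∅→∅
  live B2: {n}→{n,s,x}
  live B3: {n,s,x}→{n,s,x}
  live B4: {n,s,x}→{n}
  live B5: ∅→∅
  live B6: ∅→{n}
  live B7: {n}→∅

live-out(B3) = ["n", "s", "x"]

Answer: ["n", "s", "x"]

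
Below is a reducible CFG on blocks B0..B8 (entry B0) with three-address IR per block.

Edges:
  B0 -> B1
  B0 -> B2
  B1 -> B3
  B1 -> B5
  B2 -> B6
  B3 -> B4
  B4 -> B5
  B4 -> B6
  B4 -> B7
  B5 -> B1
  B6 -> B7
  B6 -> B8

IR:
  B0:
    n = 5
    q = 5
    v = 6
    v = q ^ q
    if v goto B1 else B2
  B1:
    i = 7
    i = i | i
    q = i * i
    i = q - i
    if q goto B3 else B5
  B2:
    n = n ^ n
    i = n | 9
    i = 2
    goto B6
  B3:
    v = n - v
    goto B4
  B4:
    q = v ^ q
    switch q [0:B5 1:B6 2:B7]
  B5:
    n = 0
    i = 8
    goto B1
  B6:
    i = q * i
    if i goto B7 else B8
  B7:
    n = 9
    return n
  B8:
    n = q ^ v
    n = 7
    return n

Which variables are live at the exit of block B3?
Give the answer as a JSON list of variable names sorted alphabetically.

Answer: ["i", "q", "v"]

Derivation:
Per-block:
  B0 def {n,q,v} use ∅
  B1 def {i,q} use ∅
  B2 def {i,n} use {n}
  B3 def {v} use {n,v}
  B4 def {q} use {q,v}
  B5 def {i,n} use ∅
  B6 def {i} use {i,q}
  B7 def {n} use ∅
  B8 def {n} use {q,v}

Backward fixpoint:
  live B0: ∅→{n,q,v}
  live B1: {n,v}→{i,n,q,v}
  live B2: {n,q,v}→{i,q,v}
  live B3: {i,n,q,v}→{i,q,v}
  live B4: {i,q,v}→{i,q,v}
  live B5: {v}→{n,v}
  live B6: {i,q,v}→{q,v}
  live B7: ∅→∅
  live B8: {q,v}→∅

live-out(B3) = ["i", "q", "v"]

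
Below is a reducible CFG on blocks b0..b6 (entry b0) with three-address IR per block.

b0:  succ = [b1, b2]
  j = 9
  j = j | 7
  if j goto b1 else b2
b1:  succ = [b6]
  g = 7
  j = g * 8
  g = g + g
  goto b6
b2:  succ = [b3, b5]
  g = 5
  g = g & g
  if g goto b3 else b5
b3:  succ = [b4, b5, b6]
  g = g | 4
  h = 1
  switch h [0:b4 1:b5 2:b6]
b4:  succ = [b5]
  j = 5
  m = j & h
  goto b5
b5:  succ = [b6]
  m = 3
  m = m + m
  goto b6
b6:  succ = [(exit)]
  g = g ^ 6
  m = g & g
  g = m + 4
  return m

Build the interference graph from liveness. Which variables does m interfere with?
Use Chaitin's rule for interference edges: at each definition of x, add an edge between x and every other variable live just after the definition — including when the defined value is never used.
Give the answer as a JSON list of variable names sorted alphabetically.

def/use:
  b0 def {j} use ∅
  b1 def {g,j} use ∅
  b2 def {g} use ∅
  b3 def {g,h} use {g}
  b4 def {j,m} use {h}
  b5 def {m} use ∅
  b6 def {g,m} use {g}

Backward fixpoint:
  live b0: ∅→∅
  live b1: ∅→{g}
  live b2: ∅→{g}
  live b3: {g}→{g,h}
  live b4: {g,h}→{g}
  live b5: {g}→{g}
  live b6: {g}→∅

Conflict graph:
  g↔{h,j,m}
  h↔{g,j}
  j↔{g,h}
  m↔{g}

N(m) = ["g"]

Answer: ["g"]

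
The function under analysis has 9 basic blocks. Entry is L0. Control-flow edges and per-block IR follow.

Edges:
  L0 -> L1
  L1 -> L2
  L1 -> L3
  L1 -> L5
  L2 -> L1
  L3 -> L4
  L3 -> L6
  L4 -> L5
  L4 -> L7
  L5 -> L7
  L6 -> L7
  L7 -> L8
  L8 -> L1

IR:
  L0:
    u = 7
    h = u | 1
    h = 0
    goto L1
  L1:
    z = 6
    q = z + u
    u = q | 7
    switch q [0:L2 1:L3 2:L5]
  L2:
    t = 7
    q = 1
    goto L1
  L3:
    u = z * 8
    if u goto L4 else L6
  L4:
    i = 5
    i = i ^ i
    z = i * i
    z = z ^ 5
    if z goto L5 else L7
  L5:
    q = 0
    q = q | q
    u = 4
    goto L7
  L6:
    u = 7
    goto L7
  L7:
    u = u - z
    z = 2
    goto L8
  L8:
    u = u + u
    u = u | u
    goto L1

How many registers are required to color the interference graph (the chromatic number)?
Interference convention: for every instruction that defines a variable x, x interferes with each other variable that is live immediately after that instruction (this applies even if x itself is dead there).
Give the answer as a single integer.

Answer: 3

Derivation:
def/use:
  L0: def={h,u} ue=∅
  L1: def={q,u,z} ue={u}
  L2: def={q,t} ue=∅
  L3: def={u} ue={z}
  L4: def={i,z} ue=∅
  L5: def={q,u} ue=∅
  L6: def={u} ue=∅
  L7: def={u,z} ue={u,z}
  L8: def={u} ue={u}

Backward fixpoint:
  L0 li=∅ lo={u}
  L1 li={u} lo={u,z}
  L2 li={u} lo={u}
  L3 li={z} lo={u,z}
  L4 li={u} lo={u,z}
  L5 li={z} lo={u,z}
  L6 li={z} lo={u,z}
  L7 li={u,z} lo={u}
  L8 li={u} lo={u}

Interference:
  h↔{u}
  i↔{u}
  q↔{u,z}
  t↔{u}
  u↔{h,i,q,t,z}
  z↔{q,u}

Colouring:
  {q,u,z} pairwise interfere (3-clique) ⇒ χ ≥ 3
  assign h→r1 i→r1 q→r1 t→r1 u→r0 z→r2 — no edge inside a register ⇒ χ ≤ 3
  χ = 3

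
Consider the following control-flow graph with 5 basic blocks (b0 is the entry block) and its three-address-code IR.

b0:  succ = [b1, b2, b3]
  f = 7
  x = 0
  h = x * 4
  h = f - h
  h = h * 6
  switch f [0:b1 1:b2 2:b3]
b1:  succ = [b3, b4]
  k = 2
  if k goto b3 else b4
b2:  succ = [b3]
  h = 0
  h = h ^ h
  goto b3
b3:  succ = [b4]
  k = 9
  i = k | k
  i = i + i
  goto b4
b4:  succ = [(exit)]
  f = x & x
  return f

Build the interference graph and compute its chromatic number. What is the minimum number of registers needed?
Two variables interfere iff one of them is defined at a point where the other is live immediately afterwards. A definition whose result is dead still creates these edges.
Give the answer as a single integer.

def/use:
  b0: {f,h,x} / ∅
  b1: {k} / ∅
  b2: {h} / ∅
  b3: {i,k} / ∅
  b4: {f} / {x}

Backward fixpoint:
  b0 li=∅ lo={x}
  b1 li={x} lo={x}
  b2 li={x} lo={x}
  b3 li={x} lo={x}
  b4 li={x} lo=∅

Interfere edges:
  f: {h,x}
  h: {f,x}
  i: {x}
  k: {x}
  x: {f,h,i,k}

Chromatic number:
  lower bound: {f,h,x} mutually conflict ⇒ χ ≥ 3
  3-colouring: R0={x}  R1={f,i,k}  R2={h}
  χ = 3

Answer: 3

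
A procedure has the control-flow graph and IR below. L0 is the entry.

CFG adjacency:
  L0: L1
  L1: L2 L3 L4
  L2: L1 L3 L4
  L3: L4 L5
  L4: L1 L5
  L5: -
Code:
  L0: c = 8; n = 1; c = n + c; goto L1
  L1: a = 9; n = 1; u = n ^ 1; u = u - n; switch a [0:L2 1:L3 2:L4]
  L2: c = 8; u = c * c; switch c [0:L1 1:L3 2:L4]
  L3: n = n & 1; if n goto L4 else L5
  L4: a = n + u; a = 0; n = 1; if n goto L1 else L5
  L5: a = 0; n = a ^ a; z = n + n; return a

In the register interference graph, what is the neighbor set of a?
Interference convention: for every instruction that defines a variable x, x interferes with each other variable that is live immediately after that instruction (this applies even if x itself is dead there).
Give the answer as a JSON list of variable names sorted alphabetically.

Per-block:
  L0 def {c,n} use ∅
  L1 def {a,n,u} use ∅
  L2 def {c,u} use ∅
  L3 def {n} use {n}
  L4 def {a,n} use {n,u}
  L5 def {a,n,z} use ∅

Live sets:
  live L0: ∅→∅
  live L1: ∅→{n,u}
  live L2: {n}→{n,u}
  live L3: {n,u}→{n,u}
  live L4: {n,u}→∅
  live L5: ∅→∅

Conflict graph:
  a: {n,u,z}
  c: {n,u}
  n: {a,c,u}
  u: {a,c,n}
  z: {a}

N(a) = ["n", "u", "z"]

Answer: ["n", "u", "z"]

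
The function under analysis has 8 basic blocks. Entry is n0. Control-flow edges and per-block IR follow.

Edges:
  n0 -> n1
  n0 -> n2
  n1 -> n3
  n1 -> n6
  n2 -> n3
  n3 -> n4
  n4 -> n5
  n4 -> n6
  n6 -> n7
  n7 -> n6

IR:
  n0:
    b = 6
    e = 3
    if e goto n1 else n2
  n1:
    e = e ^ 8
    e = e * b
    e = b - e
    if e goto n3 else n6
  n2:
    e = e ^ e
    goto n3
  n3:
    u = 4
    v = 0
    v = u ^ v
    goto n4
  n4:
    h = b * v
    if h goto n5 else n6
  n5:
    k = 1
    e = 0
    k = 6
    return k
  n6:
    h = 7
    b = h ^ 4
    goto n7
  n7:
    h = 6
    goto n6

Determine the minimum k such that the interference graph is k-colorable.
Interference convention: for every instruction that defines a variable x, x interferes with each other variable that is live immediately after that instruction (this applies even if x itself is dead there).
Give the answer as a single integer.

Answer: 3

Derivation:
def/use:
  n0: def={b,e} ue=∅
  n1: def={e} ue={b,e}
  n2: def={e} ue={e}
  n3: def={u,v} ue=∅
  n4: def={h} ue={b,v}
  n5: def={e,k} ue=∅
  n6: def={b,h} ue=∅
  n7: def={h} ue=∅

Backward fixpoint:
  live n0: ∅→{b,e}
  live n1: {b,e}→{b}
  live n2: {b,e}→{b}
  live n3: {b}→{b,v}
  live n4: {b,v}→∅
  live n5: ∅→∅
  live n6: ∅→∅
  live n7: ∅→∅

Interfere edges:
  b: {e,u,v}
  e: {b}
  h: ∅
  k: ∅
  u: {b,v}
  v: {b,u}

Chromatic number:
  lower bound: {b,u,v} mutually conflict ⇒ χ ≥ 3
  assign b→r0 e→r1 h→r0 k→r0 u→r1 v→r2 — no edge inside a register ⇒ χ ≤ 3
  χ = 3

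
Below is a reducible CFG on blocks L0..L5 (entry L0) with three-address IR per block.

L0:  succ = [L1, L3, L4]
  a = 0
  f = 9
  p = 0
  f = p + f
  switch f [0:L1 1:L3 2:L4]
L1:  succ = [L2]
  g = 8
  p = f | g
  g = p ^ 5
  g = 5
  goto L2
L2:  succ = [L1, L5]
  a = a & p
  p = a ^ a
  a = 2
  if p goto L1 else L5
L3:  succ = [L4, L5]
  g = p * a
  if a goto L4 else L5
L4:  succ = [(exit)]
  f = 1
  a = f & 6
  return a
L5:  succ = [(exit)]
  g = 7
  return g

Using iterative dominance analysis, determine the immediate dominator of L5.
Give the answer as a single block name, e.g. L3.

Answer: L0

Derivation:
idom tree: L1←L0 L2←L1 L3←L0 L4←L0 L5←L0
Dom at joins:
  L1: preds {L0,L2}: {L0} ∩ {L0,L1,L2} = {L0}; idom=L0
  L4: preds {L0,L3}: {L0} ∩ {L0,L3} = {L0}; idom=L0
  L5: preds {L2,L3}: {L0,L1,L2} ∩ {L0,L3} = {L0}; idom=L0

idom(L5) = L0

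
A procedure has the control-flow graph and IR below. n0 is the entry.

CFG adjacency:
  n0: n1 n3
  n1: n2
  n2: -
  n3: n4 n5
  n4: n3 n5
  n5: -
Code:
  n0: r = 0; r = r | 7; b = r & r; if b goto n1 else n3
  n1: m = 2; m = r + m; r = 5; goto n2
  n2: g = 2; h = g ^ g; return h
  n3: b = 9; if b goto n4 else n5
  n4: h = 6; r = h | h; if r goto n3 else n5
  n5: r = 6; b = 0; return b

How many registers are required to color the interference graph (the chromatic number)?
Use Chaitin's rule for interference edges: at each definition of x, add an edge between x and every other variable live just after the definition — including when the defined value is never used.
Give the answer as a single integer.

Answer: 2

Working:
Block summaries:
  n0: def={b,r} ue=∅
  n1: def={m,r} ue={r}
  n2: def={g,h} ue=∅
  n3: def={b} ue=∅
  n4: def={h,r} ue=∅
  n5: def={b,r} ue=∅

Backward fixpoint:
  n0 li=∅ lo={r}
  n1 li={r} lo=∅
  n2 li=∅ lo=∅
  n3 li=∅ lo=∅
  n4 li=∅ lo=∅
  n5 li=∅ lo=∅

Interfere edges:
  b↔{r}
  g↔∅
  h↔∅
  m↔{r}
  r↔{b,m}

Chromatic number:
  {b,r} pairwise interfere (2-clique) ⇒ χ ≥ 2
  2-colouring: c0={g,h,r}  c1={b,m}
  χ = 2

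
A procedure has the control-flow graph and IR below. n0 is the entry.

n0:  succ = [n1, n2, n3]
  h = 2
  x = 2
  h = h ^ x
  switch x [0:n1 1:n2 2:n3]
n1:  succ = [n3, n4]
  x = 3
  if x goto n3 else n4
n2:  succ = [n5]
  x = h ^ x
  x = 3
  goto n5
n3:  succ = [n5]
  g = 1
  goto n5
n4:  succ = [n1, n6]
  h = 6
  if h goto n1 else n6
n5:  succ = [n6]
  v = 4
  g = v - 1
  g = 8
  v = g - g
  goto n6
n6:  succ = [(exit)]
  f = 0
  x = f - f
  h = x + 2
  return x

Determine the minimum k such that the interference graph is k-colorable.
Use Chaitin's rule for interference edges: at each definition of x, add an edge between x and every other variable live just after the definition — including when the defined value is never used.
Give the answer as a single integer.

Answer: 2

Analysis:
def/use:
  n0: def={h,x} ue=∅
  n1: def={x} ue=∅
  n2: def={x} ue={h,x}
  n3: def={g} ue=∅
  n4: def={h} ue=∅
  n5: def={g,v} ue=∅
  n6: def={f,h,x} ue=∅

Liveness:
  live n0: ∅→{h,x}
  live n1: ∅→∅
  live n2: {h,x}→∅
  live n3: ∅→∅
  live n4: ∅→∅
  live n5: ∅→∅
  live n6: ∅→∅

Conflict graph:
  f — ∅
  g — ∅
  h — {x}
  v — ∅
  x — {h}

Colouring:
  clique {h,x} ⇒ need ≥ 2
  assign f→R0 g→R0 h→R0 v→R0 x→R1 — no edge inside a register ⇒ χ ≤ 2
  χ = 2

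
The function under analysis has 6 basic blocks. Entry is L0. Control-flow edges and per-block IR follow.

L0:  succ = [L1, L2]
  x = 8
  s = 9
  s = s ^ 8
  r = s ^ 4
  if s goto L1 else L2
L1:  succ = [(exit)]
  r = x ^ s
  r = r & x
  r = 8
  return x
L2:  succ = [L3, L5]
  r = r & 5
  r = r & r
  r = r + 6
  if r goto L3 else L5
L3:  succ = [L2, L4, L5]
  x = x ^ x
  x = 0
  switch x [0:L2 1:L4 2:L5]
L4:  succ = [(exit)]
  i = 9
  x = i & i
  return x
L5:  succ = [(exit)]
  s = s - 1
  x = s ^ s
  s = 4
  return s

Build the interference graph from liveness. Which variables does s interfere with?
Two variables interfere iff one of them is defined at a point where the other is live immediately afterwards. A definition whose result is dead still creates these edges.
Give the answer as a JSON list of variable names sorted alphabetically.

Answer: ["r", "x"]

Analysis:
Block summaries:
  L0 def {r,s,x} use ∅
  L1 def {r} use {s,x}
  L2 def {r} use {r}
  L3 def {x} use {x}
  L4 def {i,x} use ∅
  L5 def {s,x} use {s}

Liveness:
  live L0: ∅→{r,s,x}
  live L1: {s,x}→∅
  live L2: {r,s,x}→{r,s,x}
  live L3: {r,s,x}→{r,s,x}
  live L4: ∅→∅
  live L5: {s}→∅

Interfere edges:
  i↔∅
  r↔{s,x}
  s↔{r,x}
  x↔{r,s}

N(s) = ["r", "x"]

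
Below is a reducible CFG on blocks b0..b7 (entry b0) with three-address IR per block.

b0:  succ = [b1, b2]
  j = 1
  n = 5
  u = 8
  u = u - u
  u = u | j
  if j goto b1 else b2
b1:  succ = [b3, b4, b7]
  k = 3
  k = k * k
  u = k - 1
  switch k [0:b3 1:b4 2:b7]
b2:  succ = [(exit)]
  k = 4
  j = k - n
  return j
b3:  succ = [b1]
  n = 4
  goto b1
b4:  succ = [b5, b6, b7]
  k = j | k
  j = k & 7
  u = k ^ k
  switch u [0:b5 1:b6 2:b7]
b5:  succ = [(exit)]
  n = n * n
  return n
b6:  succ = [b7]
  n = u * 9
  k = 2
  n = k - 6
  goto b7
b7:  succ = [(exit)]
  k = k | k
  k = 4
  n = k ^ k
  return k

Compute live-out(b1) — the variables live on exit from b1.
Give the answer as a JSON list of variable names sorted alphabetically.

Answer: ["j", "k", "n"]

Derivation:
def/use:
  b0: def={j,n,u} ue=∅
  b1: def={k,u} ue=∅
  b2: def={j,k} ue={n}
  b3: def={n} ue=∅
  b4: def={j,k,u} ue={j,k}
  b5: def={n} ue={n}
  b6: def={k,n} ue={u}
  b7: def={k,n} ue={k}

Backward fixpoint:
  b0 li=∅ lo={j,n}
  b1 li={j,n} lo={j,k,n}
  b2 li={n} lo=∅
  b3 li={j} lo={j,n}
  b4 li={j,k,n} lo={k,n,u}
  b5 li={n} lo=∅
  b6 li={u} lo={k}
  b7 li={k} lo=∅

live-out(b1) = ["j", "k", "n"]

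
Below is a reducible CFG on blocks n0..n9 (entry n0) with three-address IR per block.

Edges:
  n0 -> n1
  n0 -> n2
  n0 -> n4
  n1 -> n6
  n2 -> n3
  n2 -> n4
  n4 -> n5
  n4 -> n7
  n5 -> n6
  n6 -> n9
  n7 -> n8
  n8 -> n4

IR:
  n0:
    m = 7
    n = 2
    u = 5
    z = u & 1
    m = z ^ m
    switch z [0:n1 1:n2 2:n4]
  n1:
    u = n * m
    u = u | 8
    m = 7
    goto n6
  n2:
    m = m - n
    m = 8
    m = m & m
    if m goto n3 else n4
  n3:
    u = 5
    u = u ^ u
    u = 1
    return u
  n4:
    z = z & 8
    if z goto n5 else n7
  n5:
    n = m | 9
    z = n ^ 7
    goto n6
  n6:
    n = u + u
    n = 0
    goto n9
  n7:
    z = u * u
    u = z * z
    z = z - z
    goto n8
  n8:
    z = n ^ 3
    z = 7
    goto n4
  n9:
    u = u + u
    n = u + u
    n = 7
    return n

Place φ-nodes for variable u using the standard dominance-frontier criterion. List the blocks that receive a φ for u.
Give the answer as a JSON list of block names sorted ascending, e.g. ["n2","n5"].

Answer: ["n4", "n6"]

Analysis:
idom tree: n1←n0 n2←n0 n3←n2 n4←n0 n5←n4 n6←n0 n7←n4 n8←n7 n9←n6
Join-block Dom:
  n4: preds {n0,n2,n8}: {n0} ∩ {n0,n2} ∩ {n0,n4,n7,n8} = {n0}; idom=n0
  n6: preds {n1,n5}: {n0,n1} ∩ {n0,n4,n5} = {n0}; idom=n0

Frontier:
  join n4 pred n0: · stop@n0
  join n4 pred n2: n2 stop@n0
  join n4 pred n8: n8→n7→n4 stop@n0
  join n6 pred n1: n1 stop@n0
  join n6 pred n5: n5→n4 stop@n0
  DF(n0)=∅
  DF(n1)={n6}
  DF(n2)={n4}
  DF(n3)=∅
  DF(n4)={n4,n6}
  DF(n5)={n6}
  DF(n6)=∅
  DF(n7)={n4}
  DF(n8)={n4}
  DF(n9)=∅

φ for u: defs {n0,n1,n3,n7,n9}
  DF⁺ = {n4,n6}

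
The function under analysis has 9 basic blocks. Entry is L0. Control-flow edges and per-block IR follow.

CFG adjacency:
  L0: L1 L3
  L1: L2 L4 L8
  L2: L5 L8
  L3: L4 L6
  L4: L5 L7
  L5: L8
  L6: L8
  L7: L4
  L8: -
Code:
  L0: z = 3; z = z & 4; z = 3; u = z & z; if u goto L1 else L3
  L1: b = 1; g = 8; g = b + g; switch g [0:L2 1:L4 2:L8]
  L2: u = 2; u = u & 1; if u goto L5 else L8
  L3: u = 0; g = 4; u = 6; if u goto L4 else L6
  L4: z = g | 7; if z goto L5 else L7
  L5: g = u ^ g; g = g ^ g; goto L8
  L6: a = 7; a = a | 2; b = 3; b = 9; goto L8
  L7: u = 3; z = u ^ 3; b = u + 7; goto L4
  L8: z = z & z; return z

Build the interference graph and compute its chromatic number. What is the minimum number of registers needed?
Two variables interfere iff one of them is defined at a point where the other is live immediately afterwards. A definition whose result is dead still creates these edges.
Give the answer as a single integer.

Per-block:
  L0: {u,z} / ∅
  L1: {b,g} / ∅
  L2: {u} / ∅
  L3: {g,u} / ∅
  L4: {z} / {g}
  L5: {g} / {g,u}
  L6: {a,b} / ∅
  L7: {b,u,z} / ∅
  L8: {z} / {z}

Liveness:
  L0 li=∅ lo={u,z}
  L1 li={u,z} lo={g,u,z}
  L2 li={g,z} lo={g,u,z}
  L3 li={z} lo={g,u,z}
  L4 li={g,u} lo={g,u,z}
  L5 li={g,u,z} lo={z}
  L6 li={z} lo={z}
  L7 li={g} lo={g,u}
  L8 li={z} lo=∅

Conflict graph:
  a — {z}
  b — {g,u,z}
  g — {b,u,z}
  u — {b,g,z}
  z — {a,b,g,u}

Colouring:
  clique {b,g,u,z} ⇒ need ≥ 4
  4-colouring: R0={z}  R1={a,b}  R2={g}  R3={u}
  χ = 4

Answer: 4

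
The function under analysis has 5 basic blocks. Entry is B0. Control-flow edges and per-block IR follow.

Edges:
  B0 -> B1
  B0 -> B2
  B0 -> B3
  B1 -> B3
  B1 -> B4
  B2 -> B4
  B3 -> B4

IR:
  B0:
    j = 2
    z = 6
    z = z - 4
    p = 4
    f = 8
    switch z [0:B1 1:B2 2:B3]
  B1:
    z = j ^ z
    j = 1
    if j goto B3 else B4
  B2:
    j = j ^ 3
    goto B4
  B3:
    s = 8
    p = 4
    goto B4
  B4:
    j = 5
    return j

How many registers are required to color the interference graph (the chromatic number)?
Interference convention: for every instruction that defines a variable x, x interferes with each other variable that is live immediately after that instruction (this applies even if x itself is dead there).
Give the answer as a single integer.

Answer: 3

Derivation:
Block summaries:
  B0 def {f,j,p,z} use ∅
  B1 def {j,z} use {j,z}
  B2 def {j} use {j}
  B3 def {p,s} use ∅
  B4 def {j} use ∅

Liveness:
  B0: in=∅ out={j,z}
  B1: in={j,z} out=∅
  B2: in={j} out=∅
  B3: in=∅ out=∅
  B4: in=∅ out=∅

Interfere edges:
  f: {j,z}
  j: {f,p,z}
  p: {j,z}
  s: ∅
  z: {f,j,p}

Colouring:
  lower bound: {f,j,z} mutually conflict ⇒ χ ≥ 3
  assign f→r2 j→r0 p→r2 s→r0 z→r1 — no edge inside a register ⇒ χ ≤ 3
  χ = 3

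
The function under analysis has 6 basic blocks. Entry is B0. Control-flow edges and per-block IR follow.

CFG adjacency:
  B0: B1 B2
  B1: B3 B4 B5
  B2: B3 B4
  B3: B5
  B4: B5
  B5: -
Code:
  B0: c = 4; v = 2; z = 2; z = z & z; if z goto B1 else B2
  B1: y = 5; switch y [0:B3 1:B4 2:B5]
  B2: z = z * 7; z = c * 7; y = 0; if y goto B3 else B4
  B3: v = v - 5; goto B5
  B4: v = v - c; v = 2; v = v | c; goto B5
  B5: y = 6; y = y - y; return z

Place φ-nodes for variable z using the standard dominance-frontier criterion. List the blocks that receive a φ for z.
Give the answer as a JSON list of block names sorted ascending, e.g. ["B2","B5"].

idom tree: B1←B0 B2←B0 B3←B0 B4←B0 B5←B0
Join-block Dom:
  B3: preds {B1,B2}: {B0,B1} ∩ {B0,B2} = {B0}; idom=B0
  B4: preds {B1,B2}: {B0,B1} ∩ {B0,B2} = {B0}; idom=B0
  B5: preds {B1,B3,B4}: {B0,B1} ∩ {B0,B3} ∩ {B0,B4} = {B0}; idom=B0

Frontier:
  B3←B1: walk B1 to B0
  B3←B2: walk B2 to B0
  B4←B1: walk B1 to B0
  B4←B2: walk B2 to B0
  B5←B1: walk B1 to B0
  B5←B3: walk B3 to B0
  B5←B4: walk B4 to B0
  B0: DF=∅
  B1: DF={B3,B4,B5}
  B2: DF={B3,B4}
  B3: DF={B5}
  B4: DF={B5}
  B5: DF=∅

φ for z: defs {B0,B2}
  DF⁺ = {B3,B4,B5}

Answer: ["B3", "B4", "B5"]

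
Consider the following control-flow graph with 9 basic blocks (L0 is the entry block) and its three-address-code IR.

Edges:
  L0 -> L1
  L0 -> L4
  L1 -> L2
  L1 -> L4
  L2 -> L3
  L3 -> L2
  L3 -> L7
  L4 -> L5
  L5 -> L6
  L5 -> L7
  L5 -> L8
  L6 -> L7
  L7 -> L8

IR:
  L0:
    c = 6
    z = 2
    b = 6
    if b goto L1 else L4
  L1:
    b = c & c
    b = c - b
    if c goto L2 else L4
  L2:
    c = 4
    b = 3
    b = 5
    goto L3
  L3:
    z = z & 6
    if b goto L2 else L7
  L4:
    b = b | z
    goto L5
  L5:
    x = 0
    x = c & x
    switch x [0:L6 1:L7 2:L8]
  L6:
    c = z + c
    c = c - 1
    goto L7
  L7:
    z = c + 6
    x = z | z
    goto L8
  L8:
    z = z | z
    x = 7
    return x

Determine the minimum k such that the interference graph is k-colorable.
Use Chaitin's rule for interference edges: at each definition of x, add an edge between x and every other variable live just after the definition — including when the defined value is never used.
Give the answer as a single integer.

Block summaries:
  L0 def {b,c,z} use ∅
  L1 def {b} use {c}
  L2 def {b,c} use ∅
  L3 def {z} use {b,z}
  L4 def {b} use {b,z}
  L5 def {x} use {c}
  L6 def {c} use {c,z}
  L7 def {x,z} use {c}
  L8 def {x,z} use {z}

Live sets:
  L0 li=∅ lo={b,c,z}
  L1 li={c,z} lo={b,c,z}
  L2 li={z} lo={b,c,z}
  L3 li={b,c,z} lo={c,z}
  L4 li={b,c,z} lo={c,z}
  L5 li={c,z} lo={c,z}
  L6 li={c,z} lo={c}
  L7 li={c} lo={z}
  L8 li={z} lo=∅

Conflict graph:
  b — {c,z}
  c — {b,x,z}
  x — {c,z}
  z — {b,c,x}

Chromatic number:
  {b,c,z} pairwise interfere (3-clique) ⇒ χ ≥ 3
  3-colouring: R0={c}  R1={z}  R2={b,x}
  χ = 3

Answer: 3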